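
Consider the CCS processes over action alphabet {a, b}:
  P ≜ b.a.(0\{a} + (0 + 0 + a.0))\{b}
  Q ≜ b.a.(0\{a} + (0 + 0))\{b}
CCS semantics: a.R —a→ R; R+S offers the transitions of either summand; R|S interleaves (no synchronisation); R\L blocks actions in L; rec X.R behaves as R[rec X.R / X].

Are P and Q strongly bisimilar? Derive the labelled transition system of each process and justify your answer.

LTS(P): 4 reachable states
  m0 = b.a.(0\{a} + (0 + 0 + a.0))\{b} → ··b··> m1
  m1 = a.(0\{a} + (0 + 0 + a.0))\{b} → ··a··> m2
  m2 = (0\{a} + (0 + 0 + a.0))\{b} → ··a··> m3
  m3 = 0\{b} → ·
LTS(Q): 3 reachable states
  n0 = b.a.(0\{a} + (0 + 0))\{b} → ··b··> n1
  n1 = a.(0\{a} + (0 + 0))\{b} → ··a··> n2
  n2 = (0\{a} + (0 + 0))\{b} → ·
Partition-refinement fixed point:
  B0 = {m0}
  B1 = {m1}
  B2 = {m2, n1}
  B3 = {m3, n2}
  B4 = {n0}
m0 ∈ B0, n0 ∈ B4 → different blocks

P ≁ Q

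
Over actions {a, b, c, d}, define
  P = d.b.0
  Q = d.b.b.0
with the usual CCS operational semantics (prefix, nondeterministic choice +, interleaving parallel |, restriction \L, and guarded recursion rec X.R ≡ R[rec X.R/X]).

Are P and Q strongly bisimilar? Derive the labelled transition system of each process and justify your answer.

LTS(P): 3 reachable states
  s0 = d.b.0 ⊢ ··d··> s1
  s1 = b.0 ⊢ ··b··> s2
  s2 = 0 ⊢ ∅
LTS(Q): 4 reachable states
  t0 = d.b.b.0 ⊢ ··d··> t1
  t1 = b.b.0 ⊢ ··b··> t2
  t2 = b.0 ⊢ ··b··> t3
  t3 = 0 ⊢ ∅
Coarsest stable partition (strong bisimilarity classes):
  B0 = {s0}
  B1 = {s1, t2}
  B2 = {s2, t3}
  B3 = {t0}
  B4 = {t1}
s0 ∈ B0, t0 ∈ B3 → different blocks

NO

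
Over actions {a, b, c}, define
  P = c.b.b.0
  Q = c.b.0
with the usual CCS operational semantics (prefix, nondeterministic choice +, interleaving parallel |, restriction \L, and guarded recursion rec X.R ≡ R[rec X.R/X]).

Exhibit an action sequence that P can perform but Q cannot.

cbb

Reachable graph of P (4 states):
  u0 = c.b.b.0 | ··c··> u1
  u1 = b.b.0 | ··b··> u2
  u2 = b.0 | ··b··> u3
  u3 = 0 | deadlocked
Reachable graph of Q (3 states):
  v0 = c.b.0 | ··c··> v1
  v1 = b.0 | ··b··> v2
  v2 = 0 | deadlocked
Trace ⟨cbb⟩ through P, begin at {u0}:
  step 1 (c): {u1}
  step 2 (b): {u2}
  step 3 (b): {u3}
  ✓ P
Trace ⟨cbb⟩ through Q, begin at {v0}:
  step 1 (c): {v1}
  step 2 (b): {v2}
  step 3 (b): ∅ (Q stuck)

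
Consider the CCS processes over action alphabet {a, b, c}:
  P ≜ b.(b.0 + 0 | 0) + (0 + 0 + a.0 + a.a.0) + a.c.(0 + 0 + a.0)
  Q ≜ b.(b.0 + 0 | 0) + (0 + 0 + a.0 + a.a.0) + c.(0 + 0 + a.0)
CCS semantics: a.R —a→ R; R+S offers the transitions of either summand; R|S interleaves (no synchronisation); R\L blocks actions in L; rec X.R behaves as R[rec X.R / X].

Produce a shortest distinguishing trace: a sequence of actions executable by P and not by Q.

LTS(P): 6 reachable states
  m0 = b.(b.0 + 0 | 0) + (0 + 0 + a.0 + a.a.0) + a.c.(0 + 0 + a.0) :: —a→ m1, —a→ m2, —a→ m3, —b→ m4
  m1 = 0 :: ∅
  m2 = a.0 :: —a→ m1
  m3 = c.(0 + 0 + a.0) :: —c→ m5
  m4 = b.0 + 0 | 0 :: —b→ m1
  m5 = 0 + 0 + a.0 :: —a→ m1
LTS(Q): 5 reachable states
  n0 = b.(b.0 + 0 | 0) + (0 + 0 + a.0 + a.a.0) + c.(0 + 0 + a.0) :: —a→ n1, —a→ n2, —b→ n3, —c→ n4
  n1 = 0 :: ∅
  n2 = a.0 :: —a→ n1
  n3 = b.0 + 0 | 0 :: —b→ n1
  n4 = 0 + 0 + a.0 :: —a→ n1
Trace ⟨ac⟩ through P, begin at {m0}:
  after a @ step 1: {m1, m2, m3}
  after c @ step 2: {m5}
  — P admits the full trace.
Trace ⟨ac⟩ through Q, begin at {n0}:
  after a @ step 1: {n1, n2}
  after c @ step 2: ∅  — Q cannot continue

ac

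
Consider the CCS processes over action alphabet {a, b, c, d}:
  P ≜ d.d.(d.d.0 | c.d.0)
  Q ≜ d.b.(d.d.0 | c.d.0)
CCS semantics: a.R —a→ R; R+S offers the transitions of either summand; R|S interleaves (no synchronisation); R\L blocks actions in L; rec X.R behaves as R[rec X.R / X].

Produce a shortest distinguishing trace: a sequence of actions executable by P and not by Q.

LTS(P): 11 reachable states
  p0 = d.d.(d.d.0 | c.d.0) has moves -d-> p1
  p1 = d.(d.d.0 | c.d.0) has moves -d-> p2
  p2 = d.d.0 | c.d.0 has moves -c-> p3, -d-> p4
  p3 = d.d.0 | d.0 has moves -d-> p5, -d-> p6
  p4 = d.0 | c.d.0 has moves -c-> p5, -d-> p7
  p5 = d.0 | d.0 has moves -d-> p8, -d-> p9
  p6 = d.d.0 | 0 has moves -d-> p9
  p7 = 0 | c.d.0 has moves -c-> p8
  p8 = 0 | d.0 has moves -d-> p10
  p9 = d.0 | 0 has moves -d-> p10
  p10 = 0 | 0 has moves stopped
LTS(Q): 11 reachable states
  q0 = d.b.(d.d.0 | c.d.0) has moves -d-> q1
  q1 = b.(d.d.0 | c.d.0) has moves -b-> q2
  q2 = d.d.0 | c.d.0 has moves -c-> q3, -d-> q4
  q3 = d.d.0 | d.0 has moves -d-> q5, -d-> q6
  q4 = d.0 | c.d.0 has moves -c-> q5, -d-> q7
  q5 = d.0 | d.0 has moves -d-> q8, -d-> q9
  q6 = d.d.0 | 0 has moves -d-> q9
  q7 = 0 | c.d.0 has moves -c-> q8
  q8 = 0 | d.0 has moves -d-> q10
  q9 = d.0 | 0 has moves -d-> q10
  q10 = 0 | 0 has moves stopped
Executing dd from P (initial set {p0}):
  step 1 (d): {p1}
  step 2 (d): {p2}
  P completes σ.
Executing dd from Q (initial set {q0}):
  step 1 (d): {q1}
  step 2 (d): ∅  — Q cannot continue

dd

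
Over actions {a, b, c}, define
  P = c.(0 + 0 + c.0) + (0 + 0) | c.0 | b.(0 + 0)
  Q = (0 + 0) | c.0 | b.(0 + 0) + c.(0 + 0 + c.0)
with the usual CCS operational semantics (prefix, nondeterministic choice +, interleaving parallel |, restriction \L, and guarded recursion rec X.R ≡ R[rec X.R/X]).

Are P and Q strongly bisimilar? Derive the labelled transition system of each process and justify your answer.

Reachable graph of P (6 states):
  p0 = c.(0 + 0 + c.0) + (0 + 0) | c.0 | b.(0 + 0) has moves -b-> p1, -c-> p2, -c-> p3
  p1 = (0 + 0) | c.0 | (0 + 0) has moves -c-> p4
  p2 = (0 + 0) | 0 | b.(0 + 0) has moves -b-> p4
  p3 = 0 + 0 + c.0 has moves -c-> p5
  p4 = (0 + 0) | 0 | (0 + 0) has moves ∅
  p5 = 0 has moves ∅
Reachable graph of Q (6 states):
  q0 = (0 + 0) | c.0 | b.(0 + 0) + c.(0 + 0 + c.0) has moves -b-> q1, -c-> q2, -c-> q3
  q1 = (0 + 0) | c.0 | (0 + 0) has moves -c-> q4
  q2 = (0 + 0) | 0 | b.(0 + 0) has moves -b-> q4
  q3 = 0 + 0 + c.0 has moves -c-> q5
  q4 = (0 + 0) | 0 | (0 + 0) has moves ∅
  q5 = 0 has moves ∅
Bisimilarity quotient blocks:
  B0 = {p0, q0}
  B1 = {p2, q2}
  B2 = {p4, p5, q4, q5}
  B3 = {p1, p3, q1, q3}
p0 ∈ B0, q0 ∈ B0 → same block

bisimilar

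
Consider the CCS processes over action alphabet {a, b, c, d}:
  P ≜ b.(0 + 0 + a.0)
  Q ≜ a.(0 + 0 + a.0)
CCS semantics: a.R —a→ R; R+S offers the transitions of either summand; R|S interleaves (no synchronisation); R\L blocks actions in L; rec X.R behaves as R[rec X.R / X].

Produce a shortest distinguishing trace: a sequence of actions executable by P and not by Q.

b

P's transition system — 3 states:
  p0 = b.(0 + 0 + a.0) ⊢ ··b··> p1
  p1 = 0 + 0 + a.0 ⊢ ··a··> p2
  p2 = 0 ⊢ stopped
Q's transition system — 3 states:
  q0 = a.(0 + 0 + a.0) ⊢ ··a··> q1
  q1 = 0 + 0 + a.0 ⊢ ··a··> q2
  q2 = 0 ⊢ stopped
Executing b from P (initial set {p0}):
  after b @ step 1: {p1}
  — P admits the full trace.
Executing b from Q (initial set {q0}):
  after b @ step 1: ∅ (Q stuck)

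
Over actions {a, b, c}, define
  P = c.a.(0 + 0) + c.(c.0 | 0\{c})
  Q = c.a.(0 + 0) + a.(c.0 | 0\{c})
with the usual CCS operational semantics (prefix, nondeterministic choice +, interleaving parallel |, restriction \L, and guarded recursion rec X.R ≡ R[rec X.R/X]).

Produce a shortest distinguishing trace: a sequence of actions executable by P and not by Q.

cc

LTS(P): 5 reachable states
  m0 = c.a.(0 + 0) + c.(c.0 | 0\{c}) ⊢ ··c··> m1, ··c··> m2
  m1 = a.(0 + 0) ⊢ ··a··> m3
  m2 = c.0 | 0\{c} ⊢ ··c··> m4
  m3 = 0 + 0 ⊢ stopped
  m4 = 0 | 0\{c} ⊢ stopped
LTS(Q): 5 reachable states
  n0 = c.a.(0 + 0) + a.(c.0 | 0\{c}) ⊢ ··a··> n1, ··c··> n2
  n1 = c.0 | 0\{c} ⊢ ··c··> n3
  n2 = a.(0 + 0) ⊢ ··a··> n4
  n3 = 0 | 0\{c} ⊢ stopped
  n4 = 0 + 0 ⊢ stopped
Trace ⟨cc⟩ through P, begin at {m0}:
  [1] c ⇒ {m1, m2}
  [2] c ⇒ {m4}
  ✓ P
Trace ⟨cc⟩ through Q, begin at {n0}:
  [1] c ⇒ {n2}
  [2] c ⇒ ∅  — Q cannot continue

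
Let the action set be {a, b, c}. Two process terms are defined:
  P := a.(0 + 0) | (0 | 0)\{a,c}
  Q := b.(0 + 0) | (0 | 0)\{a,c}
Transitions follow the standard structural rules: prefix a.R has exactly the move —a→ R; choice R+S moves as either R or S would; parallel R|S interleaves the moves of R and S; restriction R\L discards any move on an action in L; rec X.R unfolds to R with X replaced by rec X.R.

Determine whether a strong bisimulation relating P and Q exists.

not bisimilar

Reachable graph of P (2 states):
  u0 = a.(0 + 0) | (0 | 0)\{a,c} → =a=> u1
  u1 = (0 + 0) | (0 | 0)\{a,c} → stopped
Reachable graph of Q (2 states):
  v0 = b.(0 + 0) | (0 | 0)\{a,c} → =b=> v1
  v1 = (0 + 0) | (0 | 0)\{a,c} → stopped
Partition-refinement fixed point:
  B0 = {u0}
  B1 = {u1, v1}
  B2 = {v0}
u0 ∈ B0, v0 ∈ B2 → different blocks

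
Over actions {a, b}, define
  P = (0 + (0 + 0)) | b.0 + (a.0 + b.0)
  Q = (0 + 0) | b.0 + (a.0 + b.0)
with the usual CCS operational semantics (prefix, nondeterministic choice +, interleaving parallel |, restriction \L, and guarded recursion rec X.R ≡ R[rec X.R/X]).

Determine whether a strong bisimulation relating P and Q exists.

Reachable graph of P (3 states):
  s0 = (0 + (0 + 0)) | b.0 + (a.0 + b.0) ⊢ ··a··> s1, ··b··> s1, ··b··> s2
  s1 = 0 ⊢ (no moves)
  s2 = (0 + (0 + 0)) | 0 ⊢ (no moves)
Reachable graph of Q (3 states):
  t0 = (0 + 0) | b.0 + (a.0 + b.0) ⊢ ··a··> t1, ··b··> t1, ··b··> t2
  t1 = 0 ⊢ (no moves)
  t2 = (0 + 0) | 0 ⊢ (no moves)
Coarsest stable partition (strong bisimilarity classes):
  B0 = {s0, t0}
  B1 = {s1, s2, t1, t2}
s0 ∈ B0, t0 ∈ B0 → same block

P ~ Q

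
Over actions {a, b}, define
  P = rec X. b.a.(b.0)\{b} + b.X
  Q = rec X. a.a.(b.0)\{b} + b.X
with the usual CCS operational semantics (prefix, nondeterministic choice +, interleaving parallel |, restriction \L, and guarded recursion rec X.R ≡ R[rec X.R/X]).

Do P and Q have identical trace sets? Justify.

P's transition system — 3 states:
  m0 = rec X. b.a.(b.0)\{b} + b.X → —b→ m0, —b→ m1
  m1 = a.(b.0)\{b} → —a→ m2
  m2 = (b.0)\{b} → (no moves)
Q's transition system — 3 states:
  n0 = rec X. a.a.(b.0)\{b} + b.X → —a→ n1, —b→ n0
  n1 = a.(b.0)\{b} → —a→ n2
  n2 = (b.0)\{b} → (no moves)
Trace ⟨a⟩ through Q, begin at {n0}:
  [1] a ⇒ {n1}
  Q completes σ.
Trace ⟨a⟩ through P, begin at {m0}:
  [1] a ⇒ ∅  — P cannot continue

traces(P) ≠ traces(Q) — witness ⟨a⟩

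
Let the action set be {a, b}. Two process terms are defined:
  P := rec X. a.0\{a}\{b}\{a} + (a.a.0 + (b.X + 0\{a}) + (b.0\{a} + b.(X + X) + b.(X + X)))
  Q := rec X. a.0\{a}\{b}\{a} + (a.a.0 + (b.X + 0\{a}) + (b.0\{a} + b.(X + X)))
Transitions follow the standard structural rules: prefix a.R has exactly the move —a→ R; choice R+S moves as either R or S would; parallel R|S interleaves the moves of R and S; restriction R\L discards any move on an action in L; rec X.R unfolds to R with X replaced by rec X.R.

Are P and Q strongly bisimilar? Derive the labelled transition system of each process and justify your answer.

Reachable graph of P (6 states):
  m0 = rec X. a.0\{a}\{b}\{a} + (a.a.0 + (b.X + 0\{a}) + (b.0\{a} + b.(X + X) + b.(X + X))) → ··a··> m1, ··a··> m2, ··b··> m0, ··b··> m3, ··b··> m4
  m1 = 0\{a}\{b}\{a} → (no moves)
  m2 = a.0 → ··a··> m5
  m3 = (rec X. a.0\{a}\{b}\{a} + (a.a.0 + (b.X + 0\{a}) + (b.0\{a} + b.(X + X) + b.(X + X)))) + (rec X. a.0\{a}\{b}\{a} + (a.a.0 + (b.X + 0\{a}) + (b.0\{a} + b.(X + X) + b.(X + X)))) → ··a··> m1, ··a··> m2, ··b··> m0, ··b··> m3, ··b··> m4
  m4 = 0\{a} → (no moves)
  m5 = 0 → (no moves)
Reachable graph of Q (6 states):
  n0 = rec X. a.0\{a}\{b}\{a} + (a.a.0 + (b.X + 0\{a}) + (b.0\{a} + b.(X + X))) → ··a··> n1, ··a··> n2, ··b··> n0, ··b··> n3, ··b··> n4
  n1 = 0\{a}\{b}\{a} → (no moves)
  n2 = a.0 → ··a··> n5
  n3 = (rec X. a.0\{a}\{b}\{a} + (a.a.0 + (b.X + 0\{a}) + (b.0\{a} + b.(X + X)))) + (rec X. a.0\{a}\{b}\{a} + (a.a.0 + (b.X + 0\{a}) + (b.0\{a} + b.(X + X)))) → ··a··> n1, ··a··> n2, ··b··> n0, ··b··> n3, ··b··> n4
  n4 = 0\{a} → (no moves)
  n5 = 0 → (no moves)
Partition-refinement fixed point:
  B0 = {m0, m3, n0, n3}
  B1 = {m1, m4, m5, n1, n4, n5}
  B2 = {m2, n2}
m0 ∈ B0, n0 ∈ B0 → same block

P ~ Q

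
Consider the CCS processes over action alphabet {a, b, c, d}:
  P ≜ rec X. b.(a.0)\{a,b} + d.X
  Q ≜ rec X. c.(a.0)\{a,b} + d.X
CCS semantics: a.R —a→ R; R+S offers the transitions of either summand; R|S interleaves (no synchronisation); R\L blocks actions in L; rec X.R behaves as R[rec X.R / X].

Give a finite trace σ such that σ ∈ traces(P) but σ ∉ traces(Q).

Reachable graph of P (2 states):
  s0 = rec X. b.(a.0)\{a,b} + d.X → =b=> s1, =d=> s0
  s1 = (a.0)\{a,b} → deadlocked
Reachable graph of Q (2 states):
  t0 = rec X. c.(a.0)\{a,b} + d.X → =c=> t1, =d=> t0
  t1 = (a.0)\{a,b} → deadlocked
Trace ⟨b⟩ through P, begin at {s0}:
  after b @ step 1: {s1}
  — P admits the full trace.
Trace ⟨b⟩ through Q, begin at {t0}:
  after b @ step 1: ∅ (Q stuck)

b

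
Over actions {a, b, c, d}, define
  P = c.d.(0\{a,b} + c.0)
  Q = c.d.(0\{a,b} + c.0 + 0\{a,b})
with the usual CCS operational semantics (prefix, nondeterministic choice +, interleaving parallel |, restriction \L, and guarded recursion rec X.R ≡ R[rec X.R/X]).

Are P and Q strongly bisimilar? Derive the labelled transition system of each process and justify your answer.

P ~ Q

LTS(P): 4 reachable states
  p0 = c.d.(0\{a,b} + c.0) :: —c→ p1
  p1 = d.(0\{a,b} + c.0) :: —d→ p2
  p2 = 0\{a,b} + c.0 :: —c→ p3
  p3 = 0 :: (no moves)
LTS(Q): 4 reachable states
  q0 = c.d.(0\{a,b} + c.0 + 0\{a,b}) :: —c→ q1
  q1 = d.(0\{a,b} + c.0 + 0\{a,b}) :: —d→ q2
  q2 = 0\{a,b} + c.0 + 0\{a,b} :: —c→ q3
  q3 = 0 :: (no moves)
Partition-refinement fixed point:
  B0 = {p0, q0}
  B1 = {p1, q1}
  B2 = {p2, q2}
  B3 = {p3, q3}
p0 ∈ B0, q0 ∈ B0 → same block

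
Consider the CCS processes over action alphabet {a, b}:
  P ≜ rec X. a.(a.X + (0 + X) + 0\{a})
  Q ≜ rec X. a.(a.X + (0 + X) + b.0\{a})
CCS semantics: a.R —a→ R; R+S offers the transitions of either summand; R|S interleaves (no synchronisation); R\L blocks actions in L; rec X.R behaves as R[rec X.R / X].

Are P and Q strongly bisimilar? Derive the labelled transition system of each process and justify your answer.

P ≁ Q

LTS(P): 2 reachable states
  u0 = rec X. a.(a.X + (0 + X) + 0\{a}) | ··a··> u1
  u1 = a.(rec X. a.(a.X + (0 + X) + 0\{a})) + (0 + (rec X. a.(a.X + (0 + X) + 0\{a}))) + 0\{a} | ··a··> u0, ··a··> u1
LTS(Q): 3 reachable states
  v0 = rec X. a.(a.X + (0 + X) + b.0\{a}) | ··a··> v1
  v1 = a.(rec X. a.(a.X + (0 + X) + b.0\{a})) + (0 + (rec X. a.(a.X + (0 + X) + b.0\{a}))) + b.0\{a} | ··a··> v0, ··a··> v1, ··b··> v2
  v2 = 0\{a} | deadlocked
Coarsest stable partition (strong bisimilarity classes):
  B0 = {u0, u1}
  B1 = {v0}
  B2 = {v1}
  B3 = {v2}
u0 ∈ B0, v0 ∈ B1 → different blocks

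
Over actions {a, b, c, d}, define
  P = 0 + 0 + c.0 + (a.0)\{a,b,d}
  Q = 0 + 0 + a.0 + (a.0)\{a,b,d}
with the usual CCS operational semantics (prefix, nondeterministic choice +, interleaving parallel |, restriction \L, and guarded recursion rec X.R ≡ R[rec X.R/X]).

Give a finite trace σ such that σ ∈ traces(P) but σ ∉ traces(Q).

Reachable graph of P (2 states):
  u0 = 0 + 0 + c.0 + (a.0)\{a,b,d} ⊢ ··c··> u1
  u1 = 0 ⊢ (no moves)
Reachable graph of Q (2 states):
  v0 = 0 + 0 + a.0 + (a.0)\{a,b,d} ⊢ ··a··> v1
  v1 = 0 ⊢ (no moves)
Executing c from P (initial set {u0}):
  step 1 (c): {u1}
  — P admits the full trace.
Executing c from Q (initial set {v0}):
  step 1 (c): ∅ (Q stuck)

c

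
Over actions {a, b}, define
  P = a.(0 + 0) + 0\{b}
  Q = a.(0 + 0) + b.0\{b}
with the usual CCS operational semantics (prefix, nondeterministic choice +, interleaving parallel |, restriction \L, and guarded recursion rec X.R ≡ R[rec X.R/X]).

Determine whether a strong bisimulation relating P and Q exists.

LTS(P): 2 reachable states
  p0 = a.(0 + 0) + 0\{b} has moves ··a··> p1
  p1 = 0 + 0 has moves ·
LTS(Q): 3 reachable states
  q0 = a.(0 + 0) + b.0\{b} has moves ··a··> q1, ··b··> q2
  q1 = 0 + 0 has moves ·
  q2 = 0\{b} has moves ·
Bisimilarity quotient blocks:
  B0 = {p0}
  B1 = {p1, q1, q2}
  B2 = {q0}
p0 ∈ B0, q0 ∈ B2 → different blocks

NO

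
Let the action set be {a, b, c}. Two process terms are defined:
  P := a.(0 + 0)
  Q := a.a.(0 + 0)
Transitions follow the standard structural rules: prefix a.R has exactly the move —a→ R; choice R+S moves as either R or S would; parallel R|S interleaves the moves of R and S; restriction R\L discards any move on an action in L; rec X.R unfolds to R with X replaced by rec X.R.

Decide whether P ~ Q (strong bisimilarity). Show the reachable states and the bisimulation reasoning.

NO

LTS(P): 2 reachable states
  u0 = a.(0 + 0) | —a→ u1
  u1 = 0 + 0 | ∅
LTS(Q): 3 reachable states
  v0 = a.a.(0 + 0) | —a→ v1
  v1 = a.(0 + 0) | —a→ v2
  v2 = 0 + 0 | ∅
Bisimilarity quotient blocks:
  B0 = {u0, v1}
  B1 = {u1, v2}
  B2 = {v0}
u0 ∈ B0, v0 ∈ B2 → different blocks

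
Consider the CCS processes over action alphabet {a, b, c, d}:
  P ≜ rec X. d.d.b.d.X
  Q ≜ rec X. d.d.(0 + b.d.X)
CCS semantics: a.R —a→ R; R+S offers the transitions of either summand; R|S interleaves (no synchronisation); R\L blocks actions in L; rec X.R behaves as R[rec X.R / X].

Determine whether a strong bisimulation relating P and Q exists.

YES

Reachable graph of P (4 states):
  u0 = rec X. d.d.b.d.X ⊢ —d→ u1
  u1 = d.b.d.(rec X. d.d.b.d.X) ⊢ —d→ u2
  u2 = b.d.(rec X. d.d.b.d.X) ⊢ —b→ u3
  u3 = d.(rec X. d.d.b.d.X) ⊢ —d→ u0
Reachable graph of Q (4 states):
  v0 = rec X. d.d.(0 + b.d.X) ⊢ —d→ v1
  v1 = d.(0 + b.d.(rec X. d.d.(0 + b.d.X))) ⊢ —d→ v2
  v2 = 0 + b.d.(rec X. d.d.(0 + b.d.X)) ⊢ —b→ v3
  v3 = d.(rec X. d.d.(0 + b.d.X)) ⊢ —d→ v0
Coarsest stable partition (strong bisimilarity classes):
  B0 = {u0, v0}
  B1 = {u1, v1}
  B2 = {u2, v2}
  B3 = {u3, v3}
u0 ∈ B0, v0 ∈ B0 → same block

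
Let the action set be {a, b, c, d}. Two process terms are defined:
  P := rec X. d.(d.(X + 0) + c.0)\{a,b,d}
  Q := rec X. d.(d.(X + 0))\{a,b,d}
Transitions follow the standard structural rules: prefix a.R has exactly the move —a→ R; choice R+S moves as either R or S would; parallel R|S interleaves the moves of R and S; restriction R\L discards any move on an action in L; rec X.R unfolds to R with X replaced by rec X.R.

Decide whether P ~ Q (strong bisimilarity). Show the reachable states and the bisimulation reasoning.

P's transition system — 3 states:
  m0 = rec X. d.(d.(X + 0) + c.0)\{a,b,d} :: —d→ m1
  m1 = (d.((rec X. d.(d.(X + 0) + c.0)\{a,b,d}) + 0) + c.0)\{a,b,d} :: —c→ m2
  m2 = 0\{a,b,d} :: (no moves)
Q's transition system — 2 states:
  n0 = rec X. d.(d.(X + 0))\{a,b,d} :: —d→ n1
  n1 = (d.((rec X. d.(d.(X + 0))\{a,b,d}) + 0))\{a,b,d} :: (no moves)
Coarsest stable partition (strong bisimilarity classes):
  B0 = {m0}
  B1 = {m1}
  B2 = {m2, n1}
  B3 = {n0}
m0 ∈ B0, n0 ∈ B3 → different blocks

P ≁ Q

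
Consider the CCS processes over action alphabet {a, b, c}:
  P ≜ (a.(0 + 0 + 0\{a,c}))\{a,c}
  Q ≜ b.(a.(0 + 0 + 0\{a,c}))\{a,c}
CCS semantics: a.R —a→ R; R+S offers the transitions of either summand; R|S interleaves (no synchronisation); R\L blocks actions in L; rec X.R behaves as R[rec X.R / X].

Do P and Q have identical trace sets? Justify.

LTS(P): 1 reachable states
  s0 = (a.(0 + 0 + 0\{a,c}))\{a,c} ⊢ ·
LTS(Q): 2 reachable states
  t0 = b.(a.(0 + 0 + 0\{a,c}))\{a,c} ⊢ --b--▸ t1
  t1 = (a.(0 + 0 + 0\{a,c}))\{a,c} ⊢ ·
Executing b from Q (initial set {t0}):
  after b @ step 1: {t1}
  Q completes σ.
Executing b from P (initial set {s0}):
  after b @ step 1: ∅  — P cannot continue

trace-distinct — witness ⟨b⟩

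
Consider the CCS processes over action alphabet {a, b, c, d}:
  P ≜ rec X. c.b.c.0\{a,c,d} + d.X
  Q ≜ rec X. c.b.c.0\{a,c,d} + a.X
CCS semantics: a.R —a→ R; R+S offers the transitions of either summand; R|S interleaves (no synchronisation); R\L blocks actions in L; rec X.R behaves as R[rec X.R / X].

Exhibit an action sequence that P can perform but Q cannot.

Reachable graph of P (4 states):
  p0 = rec X. c.b.c.0\{a,c,d} + d.X | --c--▸ p1, --d--▸ p0
  p1 = b.c.0\{a,c,d} | --b--▸ p2
  p2 = c.0\{a,c,d} | --c--▸ p3
  p3 = 0\{a,c,d} | ·
Reachable graph of Q (4 states):
  q0 = rec X. c.b.c.0\{a,c,d} + a.X | --a--▸ q0, --c--▸ q1
  q1 = b.c.0\{a,c,d} | --b--▸ q2
  q2 = c.0\{a,c,d} | --c--▸ q3
  q3 = 0\{a,c,d} | ·
Executing d from P (initial set {p0}):
  step 1 (d): {p0}
  ✓ P
Executing d from Q (initial set {q0}):
  step 1 (d): ∅ (Q stuck)

d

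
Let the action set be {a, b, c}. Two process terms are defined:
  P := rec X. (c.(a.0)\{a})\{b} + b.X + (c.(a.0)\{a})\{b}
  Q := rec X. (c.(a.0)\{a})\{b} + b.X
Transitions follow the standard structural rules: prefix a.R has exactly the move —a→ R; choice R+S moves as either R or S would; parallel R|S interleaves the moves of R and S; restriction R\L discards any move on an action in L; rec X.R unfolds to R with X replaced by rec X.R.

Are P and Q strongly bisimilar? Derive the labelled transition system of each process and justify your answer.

LTS(P): 2 reachable states
  u0 = rec X. (c.(a.0)\{a})\{b} + b.X + (c.(a.0)\{a})\{b} ⊢ --b--▸ u0, --c--▸ u1
  u1 = (a.0)\{a}\{b} ⊢ deadlocked
LTS(Q): 2 reachable states
  v0 = rec X. (c.(a.0)\{a})\{b} + b.X ⊢ --b--▸ v0, --c--▸ v1
  v1 = (a.0)\{a}\{b} ⊢ deadlocked
Bisimilarity quotient blocks:
  B0 = {u0, v0}
  B1 = {u1, v1}
u0 ∈ B0, v0 ∈ B0 → same block

P ~ Q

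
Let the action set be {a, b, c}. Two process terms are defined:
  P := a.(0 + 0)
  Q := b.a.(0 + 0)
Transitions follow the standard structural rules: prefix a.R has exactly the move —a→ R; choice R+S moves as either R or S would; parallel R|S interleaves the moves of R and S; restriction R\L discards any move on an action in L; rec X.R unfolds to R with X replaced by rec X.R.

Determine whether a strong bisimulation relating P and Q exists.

P ≁ Q

Reachable graph of P (2 states):
  m0 = a.(0 + 0) | --a--▸ m1
  m1 = 0 + 0 | stopped
Reachable graph of Q (3 states):
  n0 = b.a.(0 + 0) | --b--▸ n1
  n1 = a.(0 + 0) | --a--▸ n2
  n2 = 0 + 0 | stopped
Coarsest stable partition (strong bisimilarity classes):
  B0 = {m0, n1}
  B1 = {m1, n2}
  B2 = {n0}
m0 ∈ B0, n0 ∈ B2 → different blocks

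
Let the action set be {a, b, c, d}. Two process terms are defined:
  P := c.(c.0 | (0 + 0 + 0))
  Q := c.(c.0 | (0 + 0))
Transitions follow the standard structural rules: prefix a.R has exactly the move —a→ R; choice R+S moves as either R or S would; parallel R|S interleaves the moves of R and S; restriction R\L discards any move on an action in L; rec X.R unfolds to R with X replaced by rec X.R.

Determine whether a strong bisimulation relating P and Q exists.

Reachable graph of P (3 states):
  u0 = c.(c.0 | (0 + 0 + 0)) :: -c-> u1
  u1 = c.0 | (0 + 0 + 0) :: -c-> u2
  u2 = 0 | (0 + 0 + 0) :: ·
Reachable graph of Q (3 states):
  v0 = c.(c.0 | (0 + 0)) :: -c-> v1
  v1 = c.0 | (0 + 0) :: -c-> v2
  v2 = 0 | (0 + 0) :: ·
Bisimilarity quotient blocks:
  B0 = {u0, v0}
  B1 = {u1, v1}
  B2 = {u2, v2}
u0 ∈ B0, v0 ∈ B0 → same block

YES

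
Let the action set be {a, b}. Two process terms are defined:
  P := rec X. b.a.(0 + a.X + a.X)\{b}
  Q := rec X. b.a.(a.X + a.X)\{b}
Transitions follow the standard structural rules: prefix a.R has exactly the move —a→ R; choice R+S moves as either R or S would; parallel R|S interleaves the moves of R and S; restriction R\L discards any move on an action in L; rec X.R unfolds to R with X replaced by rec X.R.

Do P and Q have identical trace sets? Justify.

P's transition system — 4 states:
  p0 = rec X. b.a.(0 + a.X + a.X)\{b} :: ··b··> p1
  p1 = a.(0 + a.(rec X. b.a.(0 + a.X + a.X)\{b}) + a.(rec X. b.a.(0 + a.X + a.X)\{b}))\{b} :: ··a··> p2
  p2 = (0 + a.(rec X. b.a.(0 + a.X + a.X)\{b}) + a.(rec X. b.a.(0 + a.X + a.X)\{b}))\{b} :: ··a··> p3
  p3 = (rec X. b.a.(0 + a.X + a.X)\{b})\{b} :: stopped
Q's transition system — 4 states:
  q0 = rec X. b.a.(a.X + a.X)\{b} :: ··b··> q1
  q1 = a.(a.(rec X. b.a.(a.X + a.X)\{b}) + a.(rec X. b.a.(a.X + a.X)\{b}))\{b} :: ··a··> q2
  q2 = (a.(rec X. b.a.(a.X + a.X)\{b}) + a.(rec X. b.a.(a.X + a.X)\{b}))\{b} :: ··a··> q3
  q3 = (rec X. b.a.(a.X + a.X)\{b})\{b} :: stopped
Partition-refinement fixed point:
  B0 = {p0, q0}
  B1 = {p1, q1}
  B2 = {p2, q2}
  B3 = {p3, q3}
p0 ∈ B0, q0 ∈ B0 → same block
Bisimilar ⇒ trace-equivalent.

YES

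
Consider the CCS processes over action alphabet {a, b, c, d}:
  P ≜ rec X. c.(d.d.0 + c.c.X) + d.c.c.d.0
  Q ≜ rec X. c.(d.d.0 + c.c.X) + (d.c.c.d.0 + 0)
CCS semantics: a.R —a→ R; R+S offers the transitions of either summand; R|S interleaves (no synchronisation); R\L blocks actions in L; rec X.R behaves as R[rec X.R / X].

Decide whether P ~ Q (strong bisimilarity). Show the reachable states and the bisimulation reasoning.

LTS(P): 7 reachable states
  p0 = rec X. c.(d.d.0 + c.c.X) + d.c.c.d.0 | —c→ p1, —d→ p2
  p1 = d.d.0 + c.c.(rec X. c.(d.d.0 + c.c.X) + d.c.c.d.0) | —c→ p3, —d→ p4
  p2 = c.c.d.0 | —c→ p5
  p3 = c.(rec X. c.(d.d.0 + c.c.X) + d.c.c.d.0) | —c→ p0
  p4 = d.0 | —d→ p6
  p5 = c.d.0 | —c→ p4
  p6 = 0 | (no moves)
LTS(Q): 7 reachable states
  q0 = rec X. c.(d.d.0 + c.c.X) + (d.c.c.d.0 + 0) | —c→ q1, —d→ q2
  q1 = d.d.0 + c.c.(rec X. c.(d.d.0 + c.c.X) + (d.c.c.d.0 + 0)) | —c→ q3, —d→ q4
  q2 = c.c.d.0 | —c→ q5
  q3 = c.(rec X. c.(d.d.0 + c.c.X) + (d.c.c.d.0 + 0)) | —c→ q0
  q4 = d.0 | —d→ q6
  q5 = c.d.0 | —c→ q4
  q6 = 0 | (no moves)
Bisimilarity quotient blocks:
  B0 = {p0, q0}
  B1 = {p1, q1}
  B2 = {p3, q3}
  B3 = {p4, q4}
  B4 = {p6, q6}
  B5 = {p2, q2}
  B6 = {p5, q5}
p0 ∈ B0, q0 ∈ B0 → same block

YES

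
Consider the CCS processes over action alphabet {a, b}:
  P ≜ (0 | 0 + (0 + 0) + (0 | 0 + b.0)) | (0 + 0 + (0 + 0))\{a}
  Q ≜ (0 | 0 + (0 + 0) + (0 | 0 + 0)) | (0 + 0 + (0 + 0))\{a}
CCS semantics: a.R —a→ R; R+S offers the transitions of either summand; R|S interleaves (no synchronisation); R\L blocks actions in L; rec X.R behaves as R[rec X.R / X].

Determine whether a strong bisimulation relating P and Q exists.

NO

LTS(P): 2 reachable states
  m0 = (0 | 0 + (0 + 0) + (0 | 0 + b.0)) | (0 + 0 + (0 + 0))\{a} → —b→ m1
  m1 = 0 | (0 + 0 + (0 + 0))\{a} → ·
LTS(Q): 1 reachable states
  n0 = (0 | 0 + (0 + 0) + (0 | 0 + 0)) | (0 + 0 + (0 + 0))\{a} → ·
Bisimilarity quotient blocks:
  B0 = {m0}
  B1 = {m1, n0}
m0 ∈ B0, n0 ∈ B1 → different blocks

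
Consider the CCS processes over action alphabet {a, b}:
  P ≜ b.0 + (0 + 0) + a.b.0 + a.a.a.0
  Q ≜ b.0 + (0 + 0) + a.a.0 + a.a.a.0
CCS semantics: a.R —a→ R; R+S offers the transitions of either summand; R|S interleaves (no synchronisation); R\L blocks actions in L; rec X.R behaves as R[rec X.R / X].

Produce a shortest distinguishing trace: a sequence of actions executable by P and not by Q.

ab

P's transition system — 5 states:
  p0 = b.0 + (0 + 0) + a.b.0 + a.a.a.0 has moves ··a··> p1, ··a··> p2, ··b··> p3
  p1 = a.a.0 has moves ··a··> p4
  p2 = b.0 has moves ··b··> p3
  p3 = 0 has moves stopped
  p4 = a.0 has moves ··a··> p3
Q's transition system — 4 states:
  q0 = b.0 + (0 + 0) + a.a.0 + a.a.a.0 has moves ··a··> q1, ··a··> q2, ··b··> q3
  q1 = a.0 has moves ··a··> q3
  q2 = a.a.0 has moves ··a··> q1
  q3 = 0 has moves stopped
Run σ = ⟨ab⟩ on P: start {p0}
  [1] a ⇒ {p1, p2}
  [2] b ⇒ {p3}
  — P admits the full trace.
Run σ = ⟨ab⟩ on Q: start {q0}
  [1] a ⇒ {q1, q2}
  [2] b ⇒ no successor for Q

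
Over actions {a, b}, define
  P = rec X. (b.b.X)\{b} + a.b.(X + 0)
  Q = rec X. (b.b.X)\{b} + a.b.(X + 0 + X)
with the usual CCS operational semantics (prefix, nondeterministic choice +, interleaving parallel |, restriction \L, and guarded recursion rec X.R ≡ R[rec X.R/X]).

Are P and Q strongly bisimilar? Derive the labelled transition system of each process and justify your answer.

LTS(P): 3 reachable states
  m0 = rec X. (b.b.X)\{b} + a.b.(X + 0) has moves -a-> m1
  m1 = b.((rec X. (b.b.X)\{b} + a.b.(X + 0)) + 0) has moves -b-> m2
  m2 = (rec X. (b.b.X)\{b} + a.b.(X + 0)) + 0 has moves -a-> m1
LTS(Q): 3 reachable states
  n0 = rec X. (b.b.X)\{b} + a.b.(X + 0 + X) has moves -a-> n1
  n1 = b.((rec X. (b.b.X)\{b} + a.b.(X + 0 + X)) + 0 + (rec X. (b.b.X)\{b} + a.b.(X + 0 + X))) has moves -b-> n2
  n2 = (rec X. (b.b.X)\{b} + a.b.(X + 0 + X)) + 0 + (rec X. (b.b.X)\{b} + a.b.(X + 0 + X)) has moves -a-> n1
Partition-refinement fixed point:
  B0 = {m0, m2, n0, n2}
  B1 = {m1, n1}
m0 ∈ B0, n0 ∈ B0 → same block

YES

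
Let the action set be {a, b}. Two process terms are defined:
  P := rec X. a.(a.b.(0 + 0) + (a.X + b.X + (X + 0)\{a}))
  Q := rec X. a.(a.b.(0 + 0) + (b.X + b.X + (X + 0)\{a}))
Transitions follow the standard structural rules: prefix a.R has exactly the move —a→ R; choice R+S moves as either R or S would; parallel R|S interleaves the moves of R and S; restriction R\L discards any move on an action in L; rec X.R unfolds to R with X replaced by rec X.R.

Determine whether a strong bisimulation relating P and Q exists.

P's transition system — 4 states:
  p0 = rec X. a.(a.b.(0 + 0) + (a.X + b.X + (X + 0)\{a})) :: —a→ p1
  p1 = a.b.(0 + 0) + (a.(rec X. a.(a.b.(0 + 0) + (a.X + b.X + (X + 0)\{a}))) + b.(rec X. a.(a.b.(0 + 0) + (a.X + b.X + (X + 0)\{a}))) + ((rec X. a.(a.b.(0 + 0) + (a.X + b.X + (X + 0)\{a}))) + 0)\{a}) :: —a→ p0, —a→ p2, —b→ p0
  p2 = b.(0 + 0) :: —b→ p3
  p3 = 0 + 0 :: stopped
Q's transition system — 4 states:
  q0 = rec X. a.(a.b.(0 + 0) + (b.X + b.X + (X + 0)\{a})) :: —a→ q1
  q1 = a.b.(0 + 0) + (b.(rec X. a.(a.b.(0 + 0) + (b.X + b.X + (X + 0)\{a}))) + b.(rec X. a.(a.b.(0 + 0) + (b.X + b.X + (X + 0)\{a}))) + ((rec X. a.(a.b.(0 + 0) + (b.X + b.X + (X + 0)\{a}))) + 0)\{a}) :: —a→ q2, —b→ q0
  q2 = b.(0 + 0) :: —b→ q3
  q3 = 0 + 0 :: stopped
Partition-refinement fixed point:
  B0 = {p0}
  B1 = {p1}
  B2 = {p2, q2}
  B3 = {p3, q3}
  B4 = {q0}
  B5 = {q1}
p0 ∈ B0, q0 ∈ B4 → different blocks

not bisimilar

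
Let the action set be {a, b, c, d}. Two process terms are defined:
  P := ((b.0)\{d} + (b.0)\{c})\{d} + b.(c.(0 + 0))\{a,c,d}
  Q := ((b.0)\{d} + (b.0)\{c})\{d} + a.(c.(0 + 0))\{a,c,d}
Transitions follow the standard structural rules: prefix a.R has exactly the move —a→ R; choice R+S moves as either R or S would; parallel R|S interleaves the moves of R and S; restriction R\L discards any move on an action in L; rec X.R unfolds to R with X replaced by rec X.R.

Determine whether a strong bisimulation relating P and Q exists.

P ≁ Q

Reachable graph of P (4 states):
  m0 = ((b.0)\{d} + (b.0)\{c})\{d} + b.(c.(0 + 0))\{a,c,d} ⊢ ··b··> m1, ··b··> m2, ··b··> m3
  m1 = (c.(0 + 0))\{a,c,d} ⊢ deadlocked
  m2 = 0\{c}\{d} ⊢ deadlocked
  m3 = 0\{d}\{d} ⊢ deadlocked
Reachable graph of Q (4 states):
  n0 = ((b.0)\{d} + (b.0)\{c})\{d} + a.(c.(0 + 0))\{a,c,d} ⊢ ··a··> n1, ··b··> n2, ··b··> n3
  n1 = (c.(0 + 0))\{a,c,d} ⊢ deadlocked
  n2 = 0\{c}\{d} ⊢ deadlocked
  n3 = 0\{d}\{d} ⊢ deadlocked
Partition-refinement fixed point:
  B0 = {m0}
  B1 = {m1, m2, m3, n1, n2, n3}
  B2 = {n0}
m0 ∈ B0, n0 ∈ B2 → different blocks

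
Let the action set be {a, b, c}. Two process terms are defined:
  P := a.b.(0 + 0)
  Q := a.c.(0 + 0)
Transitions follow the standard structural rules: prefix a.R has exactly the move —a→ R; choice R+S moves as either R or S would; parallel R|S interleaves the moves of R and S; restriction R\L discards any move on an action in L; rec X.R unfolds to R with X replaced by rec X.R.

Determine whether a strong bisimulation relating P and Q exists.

Reachable graph of P (3 states):
  u0 = a.b.(0 + 0) :: =a=> u1
  u1 = b.(0 + 0) :: =b=> u2
  u2 = 0 + 0 :: ·
Reachable graph of Q (3 states):
  v0 = a.c.(0 + 0) :: =a=> v1
  v1 = c.(0 + 0) :: =c=> v2
  v2 = 0 + 0 :: ·
Bisimilarity quotient blocks:
  B0 = {u0}
  B1 = {u1}
  B2 = {u2, v2}
  B3 = {v0}
  B4 = {v1}
u0 ∈ B0, v0 ∈ B3 → different blocks

not bisimilar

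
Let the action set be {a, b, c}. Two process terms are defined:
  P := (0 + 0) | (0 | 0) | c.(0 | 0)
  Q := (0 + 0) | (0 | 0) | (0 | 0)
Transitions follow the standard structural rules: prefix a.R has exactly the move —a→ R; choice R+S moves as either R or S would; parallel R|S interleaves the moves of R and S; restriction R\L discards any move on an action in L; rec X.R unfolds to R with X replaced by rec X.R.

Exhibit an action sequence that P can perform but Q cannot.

Reachable graph of P (2 states):
  p0 = (0 + 0) | (0 | 0) | c.(0 | 0) :: —c→ p1
  p1 = (0 + 0) | (0 | 0) | (0 | 0) :: stopped
Reachable graph of Q (1 states):
  q0 = (0 + 0) | (0 | 0) | (0 | 0) :: stopped
Run σ = ⟨c⟩ on P: start {p0}
  step 1 (c): {p1}
  P completes σ.
Run σ = ⟨c⟩ on Q: start {q0}
  step 1 (c): ∅ (Q stuck)

c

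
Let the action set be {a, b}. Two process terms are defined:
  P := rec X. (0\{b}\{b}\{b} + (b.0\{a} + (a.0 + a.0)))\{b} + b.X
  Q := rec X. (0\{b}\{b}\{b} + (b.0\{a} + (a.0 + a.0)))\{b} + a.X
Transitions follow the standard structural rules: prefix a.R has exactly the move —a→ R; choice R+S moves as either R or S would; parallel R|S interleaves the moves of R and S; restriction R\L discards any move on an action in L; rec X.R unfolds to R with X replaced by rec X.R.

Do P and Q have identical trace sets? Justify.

LTS(P): 2 reachable states
  m0 = rec X. (0\{b}\{b}\{b} + (b.0\{a} + (a.0 + a.0)))\{b} + b.X ⊢ ··a··> m1, ··b··> m0
  m1 = 0\{b} ⊢ ∅
LTS(Q): 2 reachable states
  n0 = rec X. (0\{b}\{b}\{b} + (b.0\{a} + (a.0 + a.0)))\{b} + a.X ⊢ ··a··> n0, ··a··> n1
  n1 = 0\{b} ⊢ ∅
Trace ⟨b⟩ through P, begin at {m0}:
  [1] b ⇒ {m0}
  P completes σ.
Trace ⟨b⟩ through Q, begin at {n0}:
  [1] b ⇒ no successor for Q

trace-distinct — witness ⟨b⟩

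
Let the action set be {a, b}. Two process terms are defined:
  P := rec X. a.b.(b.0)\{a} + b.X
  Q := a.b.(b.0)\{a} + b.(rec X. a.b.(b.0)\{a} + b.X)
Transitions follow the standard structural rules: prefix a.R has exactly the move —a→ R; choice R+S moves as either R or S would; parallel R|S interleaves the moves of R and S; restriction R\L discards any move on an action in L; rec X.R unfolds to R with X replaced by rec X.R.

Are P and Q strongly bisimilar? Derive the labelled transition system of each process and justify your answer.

YES

Reachable graph of P (4 states):
  u0 = rec X. a.b.(b.0)\{a} + b.X has moves --a--▸ u1, --b--▸ u0
  u1 = b.(b.0)\{a} has moves --b--▸ u2
  u2 = (b.0)\{a} has moves --b--▸ u3
  u3 = 0\{a} has moves ∅
Reachable graph of Q (5 states):
  v0 = a.b.(b.0)\{a} + b.(rec X. a.b.(b.0)\{a} + b.X) has moves --a--▸ v1, --b--▸ v2
  v1 = b.(b.0)\{a} has moves --b--▸ v3
  v2 = rec X. a.b.(b.0)\{a} + b.X has moves --a--▸ v1, --b--▸ v2
  v3 = (b.0)\{a} has moves --b--▸ v4
  v4 = 0\{a} has moves ∅
Partition-refinement fixed point:
  B0 = {u0, v0, v2}
  B1 = {u1, v1}
  B2 = {u2, v3}
  B3 = {u3, v4}
u0 ∈ B0, v0 ∈ B0 → same block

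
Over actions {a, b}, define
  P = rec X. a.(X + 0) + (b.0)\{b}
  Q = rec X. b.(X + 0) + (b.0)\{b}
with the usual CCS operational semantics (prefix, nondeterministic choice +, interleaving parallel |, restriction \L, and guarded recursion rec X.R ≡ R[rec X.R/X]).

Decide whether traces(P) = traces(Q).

trace-distinct — witness ⟨a⟩

P's transition system — 2 states:
  m0 = rec X. a.(X + 0) + (b.0)\{b} → —a→ m1
  m1 = (rec X. a.(X + 0) + (b.0)\{b}) + 0 → —a→ m1
Q's transition system — 2 states:
  n0 = rec X. b.(X + 0) + (b.0)\{b} → —b→ n1
  n1 = (rec X. b.(X + 0) + (b.0)\{b}) + 0 → —b→ n1
Executing a from P (initial set {m0}):
  [1] a ⇒ {m1}
  — P admits the full trace.
Executing a from Q (initial set {n0}):
  [1] a ⇒ no successor for Q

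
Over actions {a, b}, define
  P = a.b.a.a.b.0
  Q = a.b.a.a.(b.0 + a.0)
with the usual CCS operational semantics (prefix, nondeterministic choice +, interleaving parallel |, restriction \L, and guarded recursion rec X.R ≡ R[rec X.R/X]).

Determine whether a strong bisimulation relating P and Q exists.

NO

P's transition system — 6 states:
  u0 = a.b.a.a.b.0 :: =a=> u1
  u1 = b.a.a.b.0 :: =b=> u2
  u2 = a.a.b.0 :: =a=> u3
  u3 = a.b.0 :: =a=> u4
  u4 = b.0 :: =b=> u5
  u5 = 0 :: stopped
Q's transition system — 6 states:
  v0 = a.b.a.a.(b.0 + a.0) :: =a=> v1
  v1 = b.a.a.(b.0 + a.0) :: =b=> v2
  v2 = a.a.(b.0 + a.0) :: =a=> v3
  v3 = a.(b.0 + a.0) :: =a=> v4
  v4 = b.0 + a.0 :: =a=> v5, =b=> v5
  v5 = 0 :: stopped
Coarsest stable partition (strong bisimilarity classes):
  B0 = {u0}
  B1 = {u1}
  B2 = {u2}
  B3 = {u3}
  B4 = {u4}
  B5 = {u5, v5}
  B6 = {v0}
  B7 = {v1}
  B8 = {v2}
  B9 = {v3}
  B10 = {v4}
u0 ∈ B0, v0 ∈ B6 → different blocks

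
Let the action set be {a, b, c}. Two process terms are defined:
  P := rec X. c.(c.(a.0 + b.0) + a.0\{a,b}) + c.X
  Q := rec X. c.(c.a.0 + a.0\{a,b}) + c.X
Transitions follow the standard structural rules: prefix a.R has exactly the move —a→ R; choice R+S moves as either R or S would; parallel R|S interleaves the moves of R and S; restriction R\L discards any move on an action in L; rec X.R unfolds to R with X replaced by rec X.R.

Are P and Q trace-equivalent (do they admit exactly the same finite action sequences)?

NO — witness ⟨ccb⟩

P's transition system — 5 states:
  s0 = rec X. c.(c.(a.0 + b.0) + a.0\{a,b}) + c.X → ··c··> s0, ··c··> s1
  s1 = c.(a.0 + b.0) + a.0\{a,b} → ··a··> s2, ··c··> s3
  s2 = 0\{a,b} → ·
  s3 = a.0 + b.0 → ··a··> s4, ··b··> s4
  s4 = 0 → ·
Q's transition system — 5 states:
  t0 = rec X. c.(c.a.0 + a.0\{a,b}) + c.X → ··c··> t0, ··c··> t1
  t1 = c.a.0 + a.0\{a,b} → ··a··> t2, ··c··> t3
  t2 = 0\{a,b} → ·
  t3 = a.0 → ··a··> t4
  t4 = 0 → ·
Trace ⟨ccb⟩ through P, begin at {s0}:
  step 1 (c): {s0, s1}
  step 2 (c): {s0, s1, s3}
  step 3 (b): {s4}
  — P admits the full trace.
Trace ⟨ccb⟩ through Q, begin at {t0}:
  step 1 (c): {t0, t1}
  step 2 (c): {t0, t1, t3}
  step 3 (b): ∅  — Q cannot continue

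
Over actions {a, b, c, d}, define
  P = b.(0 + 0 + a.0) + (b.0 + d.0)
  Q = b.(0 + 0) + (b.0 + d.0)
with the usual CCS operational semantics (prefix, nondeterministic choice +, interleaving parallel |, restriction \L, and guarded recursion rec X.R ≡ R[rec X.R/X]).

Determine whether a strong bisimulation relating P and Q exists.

not bisimilar

LTS(P): 3 reachable states
  u0 = b.(0 + 0 + a.0) + (b.0 + d.0) ⊢ —b→ u1, —b→ u2, —d→ u1
  u1 = 0 ⊢ (no moves)
  u2 = 0 + 0 + a.0 ⊢ —a→ u1
LTS(Q): 3 reachable states
  v0 = b.(0 + 0) + (b.0 + d.0) ⊢ —b→ v1, —b→ v2, —d→ v1
  v1 = 0 ⊢ (no moves)
  v2 = 0 + 0 ⊢ (no moves)
Coarsest stable partition (strong bisimilarity classes):
  B0 = {u0}
  B1 = {u2}
  B2 = {u1, v1, v2}
  B3 = {v0}
u0 ∈ B0, v0 ∈ B3 → different blocks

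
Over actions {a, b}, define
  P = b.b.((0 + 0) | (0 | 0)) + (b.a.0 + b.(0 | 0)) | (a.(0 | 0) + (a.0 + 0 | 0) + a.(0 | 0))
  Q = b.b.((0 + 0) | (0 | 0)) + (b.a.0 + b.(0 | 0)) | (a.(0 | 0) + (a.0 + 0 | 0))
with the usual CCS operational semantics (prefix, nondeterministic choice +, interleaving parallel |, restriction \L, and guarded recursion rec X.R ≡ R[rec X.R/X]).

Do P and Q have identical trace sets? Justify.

YES

LTS(P): 14 reachable states
  m0 = b.b.((0 + 0) | (0 | 0)) + (b.a.0 + b.(0 | 0)) | (a.(0 | 0) + (a.0 + 0 | 0) + a.(0 | 0)) ⊢ =a=> m1, =a=> m2, =b=> m3, =b=> m4, =b=> m5
  m1 = (b.a.0 + b.(0 | 0)) | (0 | 0) ⊢ =b=> m6, =b=> m7
  m2 = (b.a.0 + b.(0 | 0)) | 0 ⊢ =b=> m8, =b=> m9
  m3 = 0 | 0 | (a.(0 | 0) + (a.0 + 0 | 0) + a.(0 | 0)) ⊢ =a=> m6, =a=> m8
  m4 = a.0 | (a.(0 | 0) + (a.0 + 0 | 0) + a.(0 | 0)) ⊢ =a=> m10, =a=> m7, =a=> m9
  m5 = b.((0 + 0) | (0 | 0)) ⊢ =b=> m11
  m6 = 0 | 0 | (0 | 0) ⊢ deadlocked
  m7 = a.0 | (0 | 0) ⊢ =a=> m12
  m8 = 0 | 0 | 0 ⊢ deadlocked
  m9 = a.0 | 0 ⊢ =a=> m13
  m10 = 0 | (a.(0 | 0) + (a.0 + 0 | 0) + a.(0 | 0)) ⊢ =a=> m12, =a=> m13
  m11 = (0 + 0) | (0 | 0) ⊢ deadlocked
  m12 = 0 | (0 | 0) ⊢ deadlocked
  m13 = 0 | 0 ⊢ deadlocked
LTS(Q): 14 reachable states
  n0 = b.b.((0 + 0) | (0 | 0)) + (b.a.0 + b.(0 | 0)) | (a.(0 | 0) + (a.0 + 0 | 0)) ⊢ =a=> n1, =a=> n2, =b=> n3, =b=> n4, =b=> n5
  n1 = (b.a.0 + b.(0 | 0)) | (0 | 0) ⊢ =b=> n6, =b=> n7
  n2 = (b.a.0 + b.(0 | 0)) | 0 ⊢ =b=> n8, =b=> n9
  n3 = 0 | 0 | (a.(0 | 0) + (a.0 + 0 | 0)) ⊢ =a=> n6, =a=> n8
  n4 = a.0 | (a.(0 | 0) + (a.0 + 0 | 0)) ⊢ =a=> n10, =a=> n7, =a=> n9
  n5 = b.((0 + 0) | (0 | 0)) ⊢ =b=> n11
  n6 = 0 | 0 | (0 | 0) ⊢ deadlocked
  n7 = a.0 | (0 | 0) ⊢ =a=> n12
  n8 = 0 | 0 | 0 ⊢ deadlocked
  n9 = a.0 | 0 ⊢ =a=> n13
  n10 = 0 | (a.(0 | 0) + (a.0 + 0 | 0)) ⊢ =a=> n12, =a=> n13
  n11 = (0 + 0) | (0 | 0) ⊢ deadlocked
  n12 = 0 | (0 | 0) ⊢ deadlocked
  n13 = 0 | 0 ⊢ deadlocked
Partition-refinement fixed point:
  B0 = {m0, n0}
  B1 = {m5, n5}
  B2 = {m11, m12, m13, m6, m8, n11, n12, n13, n6, n8}
  B3 = {m1, m2, n1, n2}
  B4 = {m10, m3, m7, m9, n10, n3, n7, n9}
  B5 = {m4, n4}
m0 ∈ B0, n0 ∈ B0 → same block
Bisimilar ⇒ trace-equivalent.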